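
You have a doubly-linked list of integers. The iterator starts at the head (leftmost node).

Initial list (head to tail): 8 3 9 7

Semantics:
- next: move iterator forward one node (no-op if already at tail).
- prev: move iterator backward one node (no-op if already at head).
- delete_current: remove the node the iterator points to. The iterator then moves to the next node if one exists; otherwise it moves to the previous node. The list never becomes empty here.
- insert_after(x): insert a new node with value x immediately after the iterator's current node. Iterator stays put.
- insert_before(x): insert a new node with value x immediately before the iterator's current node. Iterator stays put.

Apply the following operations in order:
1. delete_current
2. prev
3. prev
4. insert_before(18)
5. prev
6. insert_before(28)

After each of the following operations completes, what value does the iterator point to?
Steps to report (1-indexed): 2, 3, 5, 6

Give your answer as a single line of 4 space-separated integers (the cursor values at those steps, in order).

Answer: 3 3 18 18

Derivation:
After 1 (delete_current): list=[3, 9, 7] cursor@3
After 2 (prev): list=[3, 9, 7] cursor@3
After 3 (prev): list=[3, 9, 7] cursor@3
After 4 (insert_before(18)): list=[18, 3, 9, 7] cursor@3
After 5 (prev): list=[18, 3, 9, 7] cursor@18
After 6 (insert_before(28)): list=[28, 18, 3, 9, 7] cursor@18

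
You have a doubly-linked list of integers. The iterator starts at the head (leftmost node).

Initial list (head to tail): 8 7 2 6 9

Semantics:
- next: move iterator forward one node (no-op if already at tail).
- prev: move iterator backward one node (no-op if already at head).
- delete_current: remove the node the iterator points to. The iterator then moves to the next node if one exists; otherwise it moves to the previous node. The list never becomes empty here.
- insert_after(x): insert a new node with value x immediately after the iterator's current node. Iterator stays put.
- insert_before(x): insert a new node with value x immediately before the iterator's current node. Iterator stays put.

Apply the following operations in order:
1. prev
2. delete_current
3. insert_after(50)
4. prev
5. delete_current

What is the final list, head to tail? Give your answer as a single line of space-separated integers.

Answer: 50 2 6 9

Derivation:
After 1 (prev): list=[8, 7, 2, 6, 9] cursor@8
After 2 (delete_current): list=[7, 2, 6, 9] cursor@7
After 3 (insert_after(50)): list=[7, 50, 2, 6, 9] cursor@7
After 4 (prev): list=[7, 50, 2, 6, 9] cursor@7
After 5 (delete_current): list=[50, 2, 6, 9] cursor@50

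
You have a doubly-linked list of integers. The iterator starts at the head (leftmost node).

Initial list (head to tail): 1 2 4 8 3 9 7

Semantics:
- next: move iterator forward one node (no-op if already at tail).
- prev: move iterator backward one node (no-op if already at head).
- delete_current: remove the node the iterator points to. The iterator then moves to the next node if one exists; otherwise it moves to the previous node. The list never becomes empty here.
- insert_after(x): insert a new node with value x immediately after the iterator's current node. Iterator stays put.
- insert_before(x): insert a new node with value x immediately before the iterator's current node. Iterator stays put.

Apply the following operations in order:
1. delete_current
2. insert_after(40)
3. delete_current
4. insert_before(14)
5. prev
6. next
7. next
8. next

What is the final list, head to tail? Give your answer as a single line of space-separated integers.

After 1 (delete_current): list=[2, 4, 8, 3, 9, 7] cursor@2
After 2 (insert_after(40)): list=[2, 40, 4, 8, 3, 9, 7] cursor@2
After 3 (delete_current): list=[40, 4, 8, 3, 9, 7] cursor@40
After 4 (insert_before(14)): list=[14, 40, 4, 8, 3, 9, 7] cursor@40
After 5 (prev): list=[14, 40, 4, 8, 3, 9, 7] cursor@14
After 6 (next): list=[14, 40, 4, 8, 3, 9, 7] cursor@40
After 7 (next): list=[14, 40, 4, 8, 3, 9, 7] cursor@4
After 8 (next): list=[14, 40, 4, 8, 3, 9, 7] cursor@8

Answer: 14 40 4 8 3 9 7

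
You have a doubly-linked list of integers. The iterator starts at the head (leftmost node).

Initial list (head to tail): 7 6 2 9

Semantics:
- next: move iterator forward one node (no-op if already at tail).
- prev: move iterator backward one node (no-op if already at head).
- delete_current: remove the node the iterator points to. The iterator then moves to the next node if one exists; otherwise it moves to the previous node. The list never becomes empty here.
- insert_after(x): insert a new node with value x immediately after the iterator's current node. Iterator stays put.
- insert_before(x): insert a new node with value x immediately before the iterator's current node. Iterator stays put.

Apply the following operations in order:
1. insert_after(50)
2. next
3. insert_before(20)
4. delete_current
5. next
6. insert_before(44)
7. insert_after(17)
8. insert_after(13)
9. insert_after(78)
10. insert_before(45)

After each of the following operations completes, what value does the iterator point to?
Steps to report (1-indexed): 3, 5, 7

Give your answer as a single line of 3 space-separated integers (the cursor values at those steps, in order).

Answer: 50 2 2

Derivation:
After 1 (insert_after(50)): list=[7, 50, 6, 2, 9] cursor@7
After 2 (next): list=[7, 50, 6, 2, 9] cursor@50
After 3 (insert_before(20)): list=[7, 20, 50, 6, 2, 9] cursor@50
After 4 (delete_current): list=[7, 20, 6, 2, 9] cursor@6
After 5 (next): list=[7, 20, 6, 2, 9] cursor@2
After 6 (insert_before(44)): list=[7, 20, 6, 44, 2, 9] cursor@2
After 7 (insert_after(17)): list=[7, 20, 6, 44, 2, 17, 9] cursor@2
After 8 (insert_after(13)): list=[7, 20, 6, 44, 2, 13, 17, 9] cursor@2
After 9 (insert_after(78)): list=[7, 20, 6, 44, 2, 78, 13, 17, 9] cursor@2
After 10 (insert_before(45)): list=[7, 20, 6, 44, 45, 2, 78, 13, 17, 9] cursor@2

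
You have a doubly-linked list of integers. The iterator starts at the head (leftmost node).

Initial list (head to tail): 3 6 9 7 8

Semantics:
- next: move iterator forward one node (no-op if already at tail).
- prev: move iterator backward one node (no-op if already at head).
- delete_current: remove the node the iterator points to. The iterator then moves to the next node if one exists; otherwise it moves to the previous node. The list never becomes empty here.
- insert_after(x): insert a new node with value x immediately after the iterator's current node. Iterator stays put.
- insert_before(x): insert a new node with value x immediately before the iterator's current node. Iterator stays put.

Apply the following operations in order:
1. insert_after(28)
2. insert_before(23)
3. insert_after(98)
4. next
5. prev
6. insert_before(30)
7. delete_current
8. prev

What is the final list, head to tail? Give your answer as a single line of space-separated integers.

Answer: 23 30 98 28 6 9 7 8

Derivation:
After 1 (insert_after(28)): list=[3, 28, 6, 9, 7, 8] cursor@3
After 2 (insert_before(23)): list=[23, 3, 28, 6, 9, 7, 8] cursor@3
After 3 (insert_after(98)): list=[23, 3, 98, 28, 6, 9, 7, 8] cursor@3
After 4 (next): list=[23, 3, 98, 28, 6, 9, 7, 8] cursor@98
After 5 (prev): list=[23, 3, 98, 28, 6, 9, 7, 8] cursor@3
After 6 (insert_before(30)): list=[23, 30, 3, 98, 28, 6, 9, 7, 8] cursor@3
After 7 (delete_current): list=[23, 30, 98, 28, 6, 9, 7, 8] cursor@98
After 8 (prev): list=[23, 30, 98, 28, 6, 9, 7, 8] cursor@30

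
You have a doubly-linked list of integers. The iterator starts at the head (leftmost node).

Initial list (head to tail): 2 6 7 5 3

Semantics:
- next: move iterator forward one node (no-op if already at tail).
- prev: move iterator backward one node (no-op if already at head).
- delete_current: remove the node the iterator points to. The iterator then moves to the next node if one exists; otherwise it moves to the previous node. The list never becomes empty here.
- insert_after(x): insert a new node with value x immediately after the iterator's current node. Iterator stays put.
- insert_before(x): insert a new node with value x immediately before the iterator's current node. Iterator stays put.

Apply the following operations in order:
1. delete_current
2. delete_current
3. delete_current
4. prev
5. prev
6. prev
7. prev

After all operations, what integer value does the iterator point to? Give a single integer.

After 1 (delete_current): list=[6, 7, 5, 3] cursor@6
After 2 (delete_current): list=[7, 5, 3] cursor@7
After 3 (delete_current): list=[5, 3] cursor@5
After 4 (prev): list=[5, 3] cursor@5
After 5 (prev): list=[5, 3] cursor@5
After 6 (prev): list=[5, 3] cursor@5
After 7 (prev): list=[5, 3] cursor@5

Answer: 5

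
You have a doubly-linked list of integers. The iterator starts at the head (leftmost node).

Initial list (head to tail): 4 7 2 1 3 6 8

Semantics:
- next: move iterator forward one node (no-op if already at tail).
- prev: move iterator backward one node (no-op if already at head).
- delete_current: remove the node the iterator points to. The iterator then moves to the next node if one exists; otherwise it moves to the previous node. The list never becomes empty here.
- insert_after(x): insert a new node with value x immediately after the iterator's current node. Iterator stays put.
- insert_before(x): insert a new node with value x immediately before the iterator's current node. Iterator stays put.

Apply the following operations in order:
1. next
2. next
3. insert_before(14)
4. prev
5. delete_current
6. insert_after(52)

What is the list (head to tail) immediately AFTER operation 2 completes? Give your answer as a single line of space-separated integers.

After 1 (next): list=[4, 7, 2, 1, 3, 6, 8] cursor@7
After 2 (next): list=[4, 7, 2, 1, 3, 6, 8] cursor@2

Answer: 4 7 2 1 3 6 8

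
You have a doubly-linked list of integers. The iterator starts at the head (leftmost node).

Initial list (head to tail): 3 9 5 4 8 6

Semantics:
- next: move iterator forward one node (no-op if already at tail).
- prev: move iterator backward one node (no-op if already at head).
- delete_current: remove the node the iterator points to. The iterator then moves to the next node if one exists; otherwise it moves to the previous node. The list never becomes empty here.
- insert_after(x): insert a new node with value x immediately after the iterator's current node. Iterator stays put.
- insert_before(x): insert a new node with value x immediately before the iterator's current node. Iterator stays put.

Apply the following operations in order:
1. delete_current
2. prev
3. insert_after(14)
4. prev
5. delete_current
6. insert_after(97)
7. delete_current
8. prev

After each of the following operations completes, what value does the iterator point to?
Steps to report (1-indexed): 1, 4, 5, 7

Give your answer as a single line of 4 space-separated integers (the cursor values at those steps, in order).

After 1 (delete_current): list=[9, 5, 4, 8, 6] cursor@9
After 2 (prev): list=[9, 5, 4, 8, 6] cursor@9
After 3 (insert_after(14)): list=[9, 14, 5, 4, 8, 6] cursor@9
After 4 (prev): list=[9, 14, 5, 4, 8, 6] cursor@9
After 5 (delete_current): list=[14, 5, 4, 8, 6] cursor@14
After 6 (insert_after(97)): list=[14, 97, 5, 4, 8, 6] cursor@14
After 7 (delete_current): list=[97, 5, 4, 8, 6] cursor@97
After 8 (prev): list=[97, 5, 4, 8, 6] cursor@97

Answer: 9 9 14 97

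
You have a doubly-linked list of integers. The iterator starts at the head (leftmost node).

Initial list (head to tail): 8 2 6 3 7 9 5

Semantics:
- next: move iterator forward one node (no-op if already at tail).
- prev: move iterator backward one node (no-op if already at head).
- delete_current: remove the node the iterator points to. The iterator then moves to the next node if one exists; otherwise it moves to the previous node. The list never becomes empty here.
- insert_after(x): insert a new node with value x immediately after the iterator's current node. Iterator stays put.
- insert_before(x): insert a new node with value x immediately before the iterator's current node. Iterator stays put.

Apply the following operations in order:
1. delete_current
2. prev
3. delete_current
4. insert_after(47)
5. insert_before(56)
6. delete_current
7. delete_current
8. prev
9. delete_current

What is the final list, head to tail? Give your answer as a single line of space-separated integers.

Answer: 3 7 9 5

Derivation:
After 1 (delete_current): list=[2, 6, 3, 7, 9, 5] cursor@2
After 2 (prev): list=[2, 6, 3, 7, 9, 5] cursor@2
After 3 (delete_current): list=[6, 3, 7, 9, 5] cursor@6
After 4 (insert_after(47)): list=[6, 47, 3, 7, 9, 5] cursor@6
After 5 (insert_before(56)): list=[56, 6, 47, 3, 7, 9, 5] cursor@6
After 6 (delete_current): list=[56, 47, 3, 7, 9, 5] cursor@47
After 7 (delete_current): list=[56, 3, 7, 9, 5] cursor@3
After 8 (prev): list=[56, 3, 7, 9, 5] cursor@56
After 9 (delete_current): list=[3, 7, 9, 5] cursor@3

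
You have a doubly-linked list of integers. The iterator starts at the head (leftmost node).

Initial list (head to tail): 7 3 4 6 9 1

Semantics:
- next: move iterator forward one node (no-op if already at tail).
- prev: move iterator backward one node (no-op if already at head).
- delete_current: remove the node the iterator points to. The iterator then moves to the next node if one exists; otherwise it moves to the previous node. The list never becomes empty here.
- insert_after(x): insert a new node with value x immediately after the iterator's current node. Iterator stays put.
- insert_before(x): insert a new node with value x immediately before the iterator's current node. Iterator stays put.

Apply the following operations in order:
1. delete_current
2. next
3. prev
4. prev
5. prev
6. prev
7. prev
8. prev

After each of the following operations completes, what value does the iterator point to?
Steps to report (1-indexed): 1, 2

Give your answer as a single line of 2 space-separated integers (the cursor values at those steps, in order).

Answer: 3 4

Derivation:
After 1 (delete_current): list=[3, 4, 6, 9, 1] cursor@3
After 2 (next): list=[3, 4, 6, 9, 1] cursor@4
After 3 (prev): list=[3, 4, 6, 9, 1] cursor@3
After 4 (prev): list=[3, 4, 6, 9, 1] cursor@3
After 5 (prev): list=[3, 4, 6, 9, 1] cursor@3
After 6 (prev): list=[3, 4, 6, 9, 1] cursor@3
After 7 (prev): list=[3, 4, 6, 9, 1] cursor@3
After 8 (prev): list=[3, 4, 6, 9, 1] cursor@3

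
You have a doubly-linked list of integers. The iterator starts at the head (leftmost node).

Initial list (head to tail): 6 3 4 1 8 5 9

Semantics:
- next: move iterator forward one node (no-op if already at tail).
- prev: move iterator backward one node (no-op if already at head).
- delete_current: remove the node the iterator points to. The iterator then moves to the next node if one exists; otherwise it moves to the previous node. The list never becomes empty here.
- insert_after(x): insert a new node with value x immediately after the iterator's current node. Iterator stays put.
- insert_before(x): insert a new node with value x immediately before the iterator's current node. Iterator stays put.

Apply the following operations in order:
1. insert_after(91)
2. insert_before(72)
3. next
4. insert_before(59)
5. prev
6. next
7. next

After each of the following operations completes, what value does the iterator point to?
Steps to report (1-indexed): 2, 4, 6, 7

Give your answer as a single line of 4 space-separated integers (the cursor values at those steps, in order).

Answer: 6 91 91 3

Derivation:
After 1 (insert_after(91)): list=[6, 91, 3, 4, 1, 8, 5, 9] cursor@6
After 2 (insert_before(72)): list=[72, 6, 91, 3, 4, 1, 8, 5, 9] cursor@6
After 3 (next): list=[72, 6, 91, 3, 4, 1, 8, 5, 9] cursor@91
After 4 (insert_before(59)): list=[72, 6, 59, 91, 3, 4, 1, 8, 5, 9] cursor@91
After 5 (prev): list=[72, 6, 59, 91, 3, 4, 1, 8, 5, 9] cursor@59
After 6 (next): list=[72, 6, 59, 91, 3, 4, 1, 8, 5, 9] cursor@91
After 7 (next): list=[72, 6, 59, 91, 3, 4, 1, 8, 5, 9] cursor@3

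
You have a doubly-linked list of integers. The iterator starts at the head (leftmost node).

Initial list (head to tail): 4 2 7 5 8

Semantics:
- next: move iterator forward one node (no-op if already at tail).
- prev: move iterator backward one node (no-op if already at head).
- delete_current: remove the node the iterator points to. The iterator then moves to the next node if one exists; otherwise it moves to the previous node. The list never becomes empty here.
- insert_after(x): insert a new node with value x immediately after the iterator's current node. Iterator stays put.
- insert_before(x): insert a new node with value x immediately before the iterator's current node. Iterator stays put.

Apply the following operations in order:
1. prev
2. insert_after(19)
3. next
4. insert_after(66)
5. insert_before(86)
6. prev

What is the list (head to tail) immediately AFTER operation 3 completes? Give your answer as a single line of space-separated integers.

Answer: 4 19 2 7 5 8

Derivation:
After 1 (prev): list=[4, 2, 7, 5, 8] cursor@4
After 2 (insert_after(19)): list=[4, 19, 2, 7, 5, 8] cursor@4
After 3 (next): list=[4, 19, 2, 7, 5, 8] cursor@19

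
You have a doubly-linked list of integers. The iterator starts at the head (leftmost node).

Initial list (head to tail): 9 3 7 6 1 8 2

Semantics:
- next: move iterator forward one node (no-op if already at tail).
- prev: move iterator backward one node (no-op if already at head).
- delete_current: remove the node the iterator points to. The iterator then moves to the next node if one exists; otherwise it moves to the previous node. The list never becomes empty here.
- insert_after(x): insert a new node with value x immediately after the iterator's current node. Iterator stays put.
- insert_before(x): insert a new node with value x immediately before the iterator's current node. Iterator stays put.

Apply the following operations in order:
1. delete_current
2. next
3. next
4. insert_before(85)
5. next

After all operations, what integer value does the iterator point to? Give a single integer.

Answer: 1

Derivation:
After 1 (delete_current): list=[3, 7, 6, 1, 8, 2] cursor@3
After 2 (next): list=[3, 7, 6, 1, 8, 2] cursor@7
After 3 (next): list=[3, 7, 6, 1, 8, 2] cursor@6
After 4 (insert_before(85)): list=[3, 7, 85, 6, 1, 8, 2] cursor@6
After 5 (next): list=[3, 7, 85, 6, 1, 8, 2] cursor@1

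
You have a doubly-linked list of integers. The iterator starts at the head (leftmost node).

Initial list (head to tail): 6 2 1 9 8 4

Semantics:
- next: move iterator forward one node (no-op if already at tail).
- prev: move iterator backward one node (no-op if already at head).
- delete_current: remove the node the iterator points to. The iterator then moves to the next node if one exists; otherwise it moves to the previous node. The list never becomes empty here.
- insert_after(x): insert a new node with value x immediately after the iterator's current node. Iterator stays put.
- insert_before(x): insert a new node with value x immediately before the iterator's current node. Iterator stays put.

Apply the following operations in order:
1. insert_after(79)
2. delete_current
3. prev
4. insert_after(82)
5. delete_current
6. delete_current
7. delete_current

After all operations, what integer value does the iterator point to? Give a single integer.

After 1 (insert_after(79)): list=[6, 79, 2, 1, 9, 8, 4] cursor@6
After 2 (delete_current): list=[79, 2, 1, 9, 8, 4] cursor@79
After 3 (prev): list=[79, 2, 1, 9, 8, 4] cursor@79
After 4 (insert_after(82)): list=[79, 82, 2, 1, 9, 8, 4] cursor@79
After 5 (delete_current): list=[82, 2, 1, 9, 8, 4] cursor@82
After 6 (delete_current): list=[2, 1, 9, 8, 4] cursor@2
After 7 (delete_current): list=[1, 9, 8, 4] cursor@1

Answer: 1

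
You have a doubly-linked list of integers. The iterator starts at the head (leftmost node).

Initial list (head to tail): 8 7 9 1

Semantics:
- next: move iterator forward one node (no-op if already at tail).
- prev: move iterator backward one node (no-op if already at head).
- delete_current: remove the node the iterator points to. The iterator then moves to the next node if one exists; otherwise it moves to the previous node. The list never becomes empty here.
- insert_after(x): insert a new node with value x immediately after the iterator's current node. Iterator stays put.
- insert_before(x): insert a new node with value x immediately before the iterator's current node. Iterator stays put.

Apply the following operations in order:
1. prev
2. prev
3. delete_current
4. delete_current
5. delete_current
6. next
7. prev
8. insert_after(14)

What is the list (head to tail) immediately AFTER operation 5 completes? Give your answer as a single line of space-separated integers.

Answer: 1

Derivation:
After 1 (prev): list=[8, 7, 9, 1] cursor@8
After 2 (prev): list=[8, 7, 9, 1] cursor@8
After 3 (delete_current): list=[7, 9, 1] cursor@7
After 4 (delete_current): list=[9, 1] cursor@9
After 5 (delete_current): list=[1] cursor@1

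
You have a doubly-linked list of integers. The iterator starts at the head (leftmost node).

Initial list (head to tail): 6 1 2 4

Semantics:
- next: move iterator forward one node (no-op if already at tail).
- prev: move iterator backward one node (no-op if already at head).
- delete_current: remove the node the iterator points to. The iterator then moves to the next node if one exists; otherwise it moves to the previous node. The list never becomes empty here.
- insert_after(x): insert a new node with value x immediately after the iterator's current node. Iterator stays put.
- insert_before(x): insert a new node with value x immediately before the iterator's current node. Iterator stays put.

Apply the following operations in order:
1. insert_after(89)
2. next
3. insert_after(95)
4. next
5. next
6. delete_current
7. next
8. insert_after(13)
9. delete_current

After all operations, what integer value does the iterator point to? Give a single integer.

Answer: 13

Derivation:
After 1 (insert_after(89)): list=[6, 89, 1, 2, 4] cursor@6
After 2 (next): list=[6, 89, 1, 2, 4] cursor@89
After 3 (insert_after(95)): list=[6, 89, 95, 1, 2, 4] cursor@89
After 4 (next): list=[6, 89, 95, 1, 2, 4] cursor@95
After 5 (next): list=[6, 89, 95, 1, 2, 4] cursor@1
After 6 (delete_current): list=[6, 89, 95, 2, 4] cursor@2
After 7 (next): list=[6, 89, 95, 2, 4] cursor@4
After 8 (insert_after(13)): list=[6, 89, 95, 2, 4, 13] cursor@4
After 9 (delete_current): list=[6, 89, 95, 2, 13] cursor@13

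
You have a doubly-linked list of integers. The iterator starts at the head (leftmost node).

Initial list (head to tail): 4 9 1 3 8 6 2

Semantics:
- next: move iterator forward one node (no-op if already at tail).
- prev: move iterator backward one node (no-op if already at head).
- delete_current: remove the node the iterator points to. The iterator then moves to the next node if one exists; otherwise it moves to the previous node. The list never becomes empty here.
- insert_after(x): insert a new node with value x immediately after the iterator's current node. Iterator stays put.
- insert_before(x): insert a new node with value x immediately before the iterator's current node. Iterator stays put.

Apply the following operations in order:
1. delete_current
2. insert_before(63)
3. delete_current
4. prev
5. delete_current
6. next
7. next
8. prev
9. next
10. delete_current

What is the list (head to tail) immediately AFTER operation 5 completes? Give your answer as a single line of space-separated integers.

After 1 (delete_current): list=[9, 1, 3, 8, 6, 2] cursor@9
After 2 (insert_before(63)): list=[63, 9, 1, 3, 8, 6, 2] cursor@9
After 3 (delete_current): list=[63, 1, 3, 8, 6, 2] cursor@1
After 4 (prev): list=[63, 1, 3, 8, 6, 2] cursor@63
After 5 (delete_current): list=[1, 3, 8, 6, 2] cursor@1

Answer: 1 3 8 6 2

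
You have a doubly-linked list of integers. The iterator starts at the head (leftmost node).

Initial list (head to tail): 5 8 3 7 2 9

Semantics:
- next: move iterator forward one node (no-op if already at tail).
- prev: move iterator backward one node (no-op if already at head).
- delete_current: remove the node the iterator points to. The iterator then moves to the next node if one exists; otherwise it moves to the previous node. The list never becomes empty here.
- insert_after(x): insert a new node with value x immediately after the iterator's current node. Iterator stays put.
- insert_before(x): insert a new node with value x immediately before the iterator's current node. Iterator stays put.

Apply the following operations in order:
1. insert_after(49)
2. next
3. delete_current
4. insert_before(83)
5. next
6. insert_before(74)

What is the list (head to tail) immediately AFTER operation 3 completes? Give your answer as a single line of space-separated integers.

Answer: 5 8 3 7 2 9

Derivation:
After 1 (insert_after(49)): list=[5, 49, 8, 3, 7, 2, 9] cursor@5
After 2 (next): list=[5, 49, 8, 3, 7, 2, 9] cursor@49
After 3 (delete_current): list=[5, 8, 3, 7, 2, 9] cursor@8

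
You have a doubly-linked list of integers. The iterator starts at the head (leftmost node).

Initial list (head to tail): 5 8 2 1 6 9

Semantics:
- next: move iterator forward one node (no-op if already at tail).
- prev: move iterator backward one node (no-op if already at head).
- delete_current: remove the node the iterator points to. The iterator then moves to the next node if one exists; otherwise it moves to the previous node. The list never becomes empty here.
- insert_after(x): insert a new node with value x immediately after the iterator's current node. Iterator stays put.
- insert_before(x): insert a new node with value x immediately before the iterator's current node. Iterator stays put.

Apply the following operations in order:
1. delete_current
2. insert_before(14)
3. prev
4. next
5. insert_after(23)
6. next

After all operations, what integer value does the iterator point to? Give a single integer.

Answer: 23

Derivation:
After 1 (delete_current): list=[8, 2, 1, 6, 9] cursor@8
After 2 (insert_before(14)): list=[14, 8, 2, 1, 6, 9] cursor@8
After 3 (prev): list=[14, 8, 2, 1, 6, 9] cursor@14
After 4 (next): list=[14, 8, 2, 1, 6, 9] cursor@8
After 5 (insert_after(23)): list=[14, 8, 23, 2, 1, 6, 9] cursor@8
After 6 (next): list=[14, 8, 23, 2, 1, 6, 9] cursor@23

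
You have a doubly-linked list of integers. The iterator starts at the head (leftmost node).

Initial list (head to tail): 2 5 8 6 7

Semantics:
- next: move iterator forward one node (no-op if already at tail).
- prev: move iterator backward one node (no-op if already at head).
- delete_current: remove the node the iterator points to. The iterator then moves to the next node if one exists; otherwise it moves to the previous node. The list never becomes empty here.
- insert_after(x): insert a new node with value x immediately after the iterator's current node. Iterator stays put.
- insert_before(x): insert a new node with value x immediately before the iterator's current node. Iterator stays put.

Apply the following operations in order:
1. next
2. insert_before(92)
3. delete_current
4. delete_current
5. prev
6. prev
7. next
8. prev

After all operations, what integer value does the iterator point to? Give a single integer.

After 1 (next): list=[2, 5, 8, 6, 7] cursor@5
After 2 (insert_before(92)): list=[2, 92, 5, 8, 6, 7] cursor@5
After 3 (delete_current): list=[2, 92, 8, 6, 7] cursor@8
After 4 (delete_current): list=[2, 92, 6, 7] cursor@6
After 5 (prev): list=[2, 92, 6, 7] cursor@92
After 6 (prev): list=[2, 92, 6, 7] cursor@2
After 7 (next): list=[2, 92, 6, 7] cursor@92
After 8 (prev): list=[2, 92, 6, 7] cursor@2

Answer: 2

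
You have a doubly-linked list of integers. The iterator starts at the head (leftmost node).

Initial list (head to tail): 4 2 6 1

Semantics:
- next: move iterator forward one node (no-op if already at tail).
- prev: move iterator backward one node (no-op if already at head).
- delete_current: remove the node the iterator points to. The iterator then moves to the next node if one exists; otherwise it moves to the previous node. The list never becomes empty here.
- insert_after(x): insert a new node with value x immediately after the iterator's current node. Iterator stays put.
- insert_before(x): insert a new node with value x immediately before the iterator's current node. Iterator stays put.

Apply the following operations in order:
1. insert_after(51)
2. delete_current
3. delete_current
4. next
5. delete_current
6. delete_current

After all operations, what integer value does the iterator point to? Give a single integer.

Answer: 2

Derivation:
After 1 (insert_after(51)): list=[4, 51, 2, 6, 1] cursor@4
After 2 (delete_current): list=[51, 2, 6, 1] cursor@51
After 3 (delete_current): list=[2, 6, 1] cursor@2
After 4 (next): list=[2, 6, 1] cursor@6
After 5 (delete_current): list=[2, 1] cursor@1
After 6 (delete_current): list=[2] cursor@2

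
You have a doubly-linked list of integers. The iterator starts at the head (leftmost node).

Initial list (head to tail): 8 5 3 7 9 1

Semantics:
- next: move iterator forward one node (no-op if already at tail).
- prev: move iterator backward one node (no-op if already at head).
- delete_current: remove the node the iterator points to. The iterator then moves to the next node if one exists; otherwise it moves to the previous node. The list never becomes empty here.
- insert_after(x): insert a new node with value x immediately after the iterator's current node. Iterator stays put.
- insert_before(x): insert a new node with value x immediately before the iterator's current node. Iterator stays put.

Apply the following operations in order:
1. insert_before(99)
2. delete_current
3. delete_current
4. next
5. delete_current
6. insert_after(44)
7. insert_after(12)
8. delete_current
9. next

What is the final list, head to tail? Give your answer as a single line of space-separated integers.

Answer: 99 3 12 44 1

Derivation:
After 1 (insert_before(99)): list=[99, 8, 5, 3, 7, 9, 1] cursor@8
After 2 (delete_current): list=[99, 5, 3, 7, 9, 1] cursor@5
After 3 (delete_current): list=[99, 3, 7, 9, 1] cursor@3
After 4 (next): list=[99, 3, 7, 9, 1] cursor@7
After 5 (delete_current): list=[99, 3, 9, 1] cursor@9
After 6 (insert_after(44)): list=[99, 3, 9, 44, 1] cursor@9
After 7 (insert_after(12)): list=[99, 3, 9, 12, 44, 1] cursor@9
After 8 (delete_current): list=[99, 3, 12, 44, 1] cursor@12
After 9 (next): list=[99, 3, 12, 44, 1] cursor@44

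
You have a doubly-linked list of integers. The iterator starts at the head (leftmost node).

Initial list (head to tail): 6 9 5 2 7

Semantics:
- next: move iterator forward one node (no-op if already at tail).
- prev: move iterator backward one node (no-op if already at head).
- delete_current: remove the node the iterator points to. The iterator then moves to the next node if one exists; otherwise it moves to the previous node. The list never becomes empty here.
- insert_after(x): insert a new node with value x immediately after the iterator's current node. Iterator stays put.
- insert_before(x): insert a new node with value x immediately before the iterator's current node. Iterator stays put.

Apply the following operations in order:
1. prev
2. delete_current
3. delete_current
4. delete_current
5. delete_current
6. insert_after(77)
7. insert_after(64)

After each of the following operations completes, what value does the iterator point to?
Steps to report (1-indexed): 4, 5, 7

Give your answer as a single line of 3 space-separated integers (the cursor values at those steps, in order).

Answer: 2 7 7

Derivation:
After 1 (prev): list=[6, 9, 5, 2, 7] cursor@6
After 2 (delete_current): list=[9, 5, 2, 7] cursor@9
After 3 (delete_current): list=[5, 2, 7] cursor@5
After 4 (delete_current): list=[2, 7] cursor@2
After 5 (delete_current): list=[7] cursor@7
After 6 (insert_after(77)): list=[7, 77] cursor@7
After 7 (insert_after(64)): list=[7, 64, 77] cursor@7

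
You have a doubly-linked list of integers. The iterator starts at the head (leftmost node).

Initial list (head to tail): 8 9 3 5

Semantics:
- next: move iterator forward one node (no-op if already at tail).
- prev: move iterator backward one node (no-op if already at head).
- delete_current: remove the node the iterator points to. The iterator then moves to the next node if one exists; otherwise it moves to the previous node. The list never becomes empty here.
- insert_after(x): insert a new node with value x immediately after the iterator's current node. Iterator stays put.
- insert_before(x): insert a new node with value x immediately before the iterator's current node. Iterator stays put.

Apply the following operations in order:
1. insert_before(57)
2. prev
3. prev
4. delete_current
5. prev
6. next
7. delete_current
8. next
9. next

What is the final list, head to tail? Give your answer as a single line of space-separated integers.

Answer: 8 3 5

Derivation:
After 1 (insert_before(57)): list=[57, 8, 9, 3, 5] cursor@8
After 2 (prev): list=[57, 8, 9, 3, 5] cursor@57
After 3 (prev): list=[57, 8, 9, 3, 5] cursor@57
After 4 (delete_current): list=[8, 9, 3, 5] cursor@8
After 5 (prev): list=[8, 9, 3, 5] cursor@8
After 6 (next): list=[8, 9, 3, 5] cursor@9
After 7 (delete_current): list=[8, 3, 5] cursor@3
After 8 (next): list=[8, 3, 5] cursor@5
After 9 (next): list=[8, 3, 5] cursor@5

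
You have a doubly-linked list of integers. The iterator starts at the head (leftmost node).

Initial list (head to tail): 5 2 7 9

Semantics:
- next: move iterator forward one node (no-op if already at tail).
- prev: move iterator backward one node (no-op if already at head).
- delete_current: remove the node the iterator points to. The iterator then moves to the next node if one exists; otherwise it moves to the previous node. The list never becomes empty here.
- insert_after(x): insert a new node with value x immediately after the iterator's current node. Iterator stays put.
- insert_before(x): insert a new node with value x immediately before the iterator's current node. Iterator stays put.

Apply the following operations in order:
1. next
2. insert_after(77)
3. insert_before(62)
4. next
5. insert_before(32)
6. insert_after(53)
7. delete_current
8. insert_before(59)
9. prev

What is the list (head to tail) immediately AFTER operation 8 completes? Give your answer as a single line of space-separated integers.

Answer: 5 62 2 32 59 53 7 9

Derivation:
After 1 (next): list=[5, 2, 7, 9] cursor@2
After 2 (insert_after(77)): list=[5, 2, 77, 7, 9] cursor@2
After 3 (insert_before(62)): list=[5, 62, 2, 77, 7, 9] cursor@2
After 4 (next): list=[5, 62, 2, 77, 7, 9] cursor@77
After 5 (insert_before(32)): list=[5, 62, 2, 32, 77, 7, 9] cursor@77
After 6 (insert_after(53)): list=[5, 62, 2, 32, 77, 53, 7, 9] cursor@77
After 7 (delete_current): list=[5, 62, 2, 32, 53, 7, 9] cursor@53
After 8 (insert_before(59)): list=[5, 62, 2, 32, 59, 53, 7, 9] cursor@53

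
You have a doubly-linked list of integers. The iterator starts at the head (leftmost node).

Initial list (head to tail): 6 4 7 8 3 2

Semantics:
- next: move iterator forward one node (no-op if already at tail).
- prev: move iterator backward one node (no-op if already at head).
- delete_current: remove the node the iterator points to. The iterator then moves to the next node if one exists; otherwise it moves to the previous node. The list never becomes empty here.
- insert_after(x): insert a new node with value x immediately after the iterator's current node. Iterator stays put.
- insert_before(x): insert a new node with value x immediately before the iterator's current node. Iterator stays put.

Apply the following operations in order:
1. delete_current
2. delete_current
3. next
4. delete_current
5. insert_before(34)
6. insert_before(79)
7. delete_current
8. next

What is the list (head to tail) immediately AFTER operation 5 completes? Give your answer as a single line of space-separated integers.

Answer: 7 34 3 2

Derivation:
After 1 (delete_current): list=[4, 7, 8, 3, 2] cursor@4
After 2 (delete_current): list=[7, 8, 3, 2] cursor@7
After 3 (next): list=[7, 8, 3, 2] cursor@8
After 4 (delete_current): list=[7, 3, 2] cursor@3
After 5 (insert_before(34)): list=[7, 34, 3, 2] cursor@3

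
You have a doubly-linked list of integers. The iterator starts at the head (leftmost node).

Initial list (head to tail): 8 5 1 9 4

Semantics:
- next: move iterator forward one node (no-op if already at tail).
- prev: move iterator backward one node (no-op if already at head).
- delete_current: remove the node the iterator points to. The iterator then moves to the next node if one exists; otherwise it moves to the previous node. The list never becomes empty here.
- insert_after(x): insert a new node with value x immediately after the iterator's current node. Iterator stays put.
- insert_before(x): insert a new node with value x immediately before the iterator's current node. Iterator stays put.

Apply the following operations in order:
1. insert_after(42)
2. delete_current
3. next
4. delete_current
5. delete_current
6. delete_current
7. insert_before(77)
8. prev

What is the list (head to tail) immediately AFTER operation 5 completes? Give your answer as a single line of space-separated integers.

After 1 (insert_after(42)): list=[8, 42, 5, 1, 9, 4] cursor@8
After 2 (delete_current): list=[42, 5, 1, 9, 4] cursor@42
After 3 (next): list=[42, 5, 1, 9, 4] cursor@5
After 4 (delete_current): list=[42, 1, 9, 4] cursor@1
After 5 (delete_current): list=[42, 9, 4] cursor@9

Answer: 42 9 4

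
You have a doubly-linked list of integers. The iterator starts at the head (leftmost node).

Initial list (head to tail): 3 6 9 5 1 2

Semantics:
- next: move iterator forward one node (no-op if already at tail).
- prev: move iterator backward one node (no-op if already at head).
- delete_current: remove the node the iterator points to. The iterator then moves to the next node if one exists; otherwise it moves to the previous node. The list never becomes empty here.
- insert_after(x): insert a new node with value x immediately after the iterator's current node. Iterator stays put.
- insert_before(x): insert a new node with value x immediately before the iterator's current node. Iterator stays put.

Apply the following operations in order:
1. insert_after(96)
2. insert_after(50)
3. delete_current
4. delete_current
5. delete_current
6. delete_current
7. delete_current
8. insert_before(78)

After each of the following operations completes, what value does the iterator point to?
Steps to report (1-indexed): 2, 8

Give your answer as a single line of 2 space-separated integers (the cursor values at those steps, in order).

Answer: 3 5

Derivation:
After 1 (insert_after(96)): list=[3, 96, 6, 9, 5, 1, 2] cursor@3
After 2 (insert_after(50)): list=[3, 50, 96, 6, 9, 5, 1, 2] cursor@3
After 3 (delete_current): list=[50, 96, 6, 9, 5, 1, 2] cursor@50
After 4 (delete_current): list=[96, 6, 9, 5, 1, 2] cursor@96
After 5 (delete_current): list=[6, 9, 5, 1, 2] cursor@6
After 6 (delete_current): list=[9, 5, 1, 2] cursor@9
After 7 (delete_current): list=[5, 1, 2] cursor@5
After 8 (insert_before(78)): list=[78, 5, 1, 2] cursor@5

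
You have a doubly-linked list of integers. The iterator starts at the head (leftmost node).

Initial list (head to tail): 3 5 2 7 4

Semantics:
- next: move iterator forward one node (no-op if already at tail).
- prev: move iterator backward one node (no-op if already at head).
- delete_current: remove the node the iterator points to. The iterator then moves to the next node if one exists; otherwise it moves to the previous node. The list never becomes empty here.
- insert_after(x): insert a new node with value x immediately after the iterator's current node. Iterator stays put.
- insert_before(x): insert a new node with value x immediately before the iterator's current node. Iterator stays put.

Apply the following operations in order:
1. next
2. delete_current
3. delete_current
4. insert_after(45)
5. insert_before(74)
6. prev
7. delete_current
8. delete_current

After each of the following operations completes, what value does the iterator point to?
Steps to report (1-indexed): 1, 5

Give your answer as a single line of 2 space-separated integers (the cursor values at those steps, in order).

After 1 (next): list=[3, 5, 2, 7, 4] cursor@5
After 2 (delete_current): list=[3, 2, 7, 4] cursor@2
After 3 (delete_current): list=[3, 7, 4] cursor@7
After 4 (insert_after(45)): list=[3, 7, 45, 4] cursor@7
After 5 (insert_before(74)): list=[3, 74, 7, 45, 4] cursor@7
After 6 (prev): list=[3, 74, 7, 45, 4] cursor@74
After 7 (delete_current): list=[3, 7, 45, 4] cursor@7
After 8 (delete_current): list=[3, 45, 4] cursor@45

Answer: 5 7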